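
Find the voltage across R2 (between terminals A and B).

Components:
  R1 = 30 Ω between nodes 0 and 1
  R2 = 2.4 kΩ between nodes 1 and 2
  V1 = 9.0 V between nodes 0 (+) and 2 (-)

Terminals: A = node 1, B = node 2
R1 and R2 are in series across V1 (node 0 → node 1 → node 2), and the output A–B is taken across R2, so this is a voltage divider.
Series current: I = V1/(R1 + R2) = 9/(30 + 2400) = 9/2430 = 0.003704 A
V_R2 = I × R2 = V1 × R2/(R1 + R2) = 9 × 2400/2430 = 8.889 V

Final answer: 8.889 V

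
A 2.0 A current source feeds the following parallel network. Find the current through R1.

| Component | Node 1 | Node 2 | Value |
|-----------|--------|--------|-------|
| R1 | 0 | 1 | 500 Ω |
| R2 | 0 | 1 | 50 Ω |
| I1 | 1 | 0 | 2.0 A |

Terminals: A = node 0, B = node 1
All resistors sit directly between nodes 0 and 1, so they are in parallel and share one voltage V; the full source current 2 A splits among them.
1/R_par = 1/500 + 1/50 = 0.022 S  =>  R_par = 45.45 Ω
V = I × R_par = 2 × 45.45 = 90.91 V
I_R1 = V/R1 = 90.91/500 = 0.1818 A

Final answer: 0.1818 A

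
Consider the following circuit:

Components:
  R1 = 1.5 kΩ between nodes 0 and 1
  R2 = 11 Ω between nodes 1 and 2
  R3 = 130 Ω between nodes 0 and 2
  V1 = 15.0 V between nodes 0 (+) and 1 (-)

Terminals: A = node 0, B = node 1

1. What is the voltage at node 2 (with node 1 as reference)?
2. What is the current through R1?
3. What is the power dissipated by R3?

Nodal analysis, taking node 1 as the 0 V reference.
Source V1 fixes V_0 = 15 V.
KCL at each unknown node (sum of currents leaving = 0; resistances in Ω):
  Node 2: (V_2 - 0)/11 + (V_2 - 15)/130 = 0
Collecting terms: 0.0986 × V_2 = 0.1154  =>  V_2 = 1.17 V
Part 1:
  Read off the nodal solution: V_2 = 1.17 V
Part 2:
  I_R1 = (V_0 - V_1)/R1 = (15 - 0)/1500 = 0.01 A
  Magnitude: I_R1 = 0.01 A
Part 3:
  I_R3 = (V_0 - V_2)/R3 = (15 - 1.17)/130 = 0.1064 A
  P_R3 = I_R3² × R3 = (0.1064)² × 130 = 1.471 W

Final answers:
1. V_2 = 1.17 V
2. I_R1 = 0.01 A
3. P_R3 = 1.471 W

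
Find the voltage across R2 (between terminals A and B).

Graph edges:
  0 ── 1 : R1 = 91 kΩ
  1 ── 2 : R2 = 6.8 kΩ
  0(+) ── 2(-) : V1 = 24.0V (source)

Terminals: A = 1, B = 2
R1 and R2 are in series across V1 (node 0 → node 1 → node 2), and the output A–B is taken across R2, so this is a voltage divider.
Series current: I = V1/(R1 + R2) = 24/(91000 + 6800) = 24/97800 = 0.0002454 A
V_R2 = I × R2 = V1 × R2/(R1 + R2) = 24 × 6800/97800 = 1.669 V

Final answer: 1.669 V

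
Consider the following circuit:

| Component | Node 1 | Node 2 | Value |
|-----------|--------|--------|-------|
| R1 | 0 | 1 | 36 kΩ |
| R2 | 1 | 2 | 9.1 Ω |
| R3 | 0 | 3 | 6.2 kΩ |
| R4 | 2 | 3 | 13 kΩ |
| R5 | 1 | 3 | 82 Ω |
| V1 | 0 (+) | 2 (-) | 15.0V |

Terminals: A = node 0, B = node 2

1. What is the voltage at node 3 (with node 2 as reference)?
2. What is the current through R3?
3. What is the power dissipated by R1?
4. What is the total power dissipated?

Nodal analysis, taking node 2 as the 0 V reference.
Source V1 fixes V_0 = 15 V.
KCL at each unknown node (sum of currents leaving = 0; resistances in Ω):
  Node 1: (V_1 - 15)/36000 + (V_1 - 0)/9.1 + (V_1 - V_3)/82 = 0
  Node 3: (V_3 - 15)/6200 + (V_3 - 0)/13000 + (V_3 - V_1)/82 = 0
Collecting terms (coefficients in siemens):
  0.1221·V_1 - 0.0122·V_3 = 0.0004167
  0.01243·V_3 - 0.0122·V_1 = 0.002419
Determinant D = (0.1221)(0.01243) - (-0.0122)(-0.0122) = 0.00137
V_1 = [(0.0004167)(0.01243) - (-0.0122)(0.002419)]/D = 0.02533 V
V_3 = [(0.1221)(0.002419) - (0.0004167)(-0.0122)]/D = 0.2194 V
Part 1:
  Read off the nodal solution: V_3 = 0.2194 V
Part 2:
  I_R3 = (V_0 - V_3)/R3 = (15 - 0.2194)/6200 = 0.002384 A
  Magnitude: I_R3 = 0.002384 A
Part 3:
  I_R1 = (V_0 - V_1)/R1 = (15 - 0.02533)/36000 = 0.000416 A
  P_R1 = I_R1² × R1 = (0.000416)² × 36000 = 0.006229 W
Part 4:
  Power in each resistor, P = (ΔV)²/R:
    P_R1 = (15 - 0.02533)²/36000 = 0.006229 W
    P_R2 = (0.02533 - 0)²/9.1 = 0.00007048 W
    P_R3 = (15 - 0.2194)²/6200 = 0.03524 W
    P_R4 = (0 - 0.2194)²/13000 = 0.000003704 W
    P_R5 = (0.02533 - 0.2194)²/82 = 0.0004595 W
  P_total = P_R1 + P_R2 + P_R3 + P_R4 + P_R5 = 0.042 W

Final answers:
1. V_3 = 0.2194 V
2. I_R3 = 0.002384 A
3. P_R1 = 0.006229 W
4. P_total = 0.042 W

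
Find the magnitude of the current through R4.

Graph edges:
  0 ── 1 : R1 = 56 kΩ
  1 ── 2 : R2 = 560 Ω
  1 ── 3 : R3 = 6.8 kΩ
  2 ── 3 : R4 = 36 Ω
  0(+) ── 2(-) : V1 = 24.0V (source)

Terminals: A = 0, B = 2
Nodal analysis, taking node 2 as the 0 V reference.
Source V1 fixes V_0 = 24 V.
KCL at each unknown node (sum of currents leaving = 0; resistances in Ω):
  Node 1: (V_1 - 24)/56000 + (V_1 - 0)/560 + (V_1 - V_3)/6800 = 0
  Node 3: (V_3 - V_1)/6800 + (V_3 - 0)/36 = 0
Collecting terms (coefficients in siemens):
  0.001951·V_1 - 0.0001471·V_3 = 0.0004286
  0.02792·V_3 - 0.0001471·V_1 = 0
Determinant D = (0.001951)(0.02792) - (-0.0001471)(-0.0001471) = 0.00005445
V_1 = [(0.0004286)(0.02792) - (-0.0001471)(0)]/D = 0.2198 V
V_3 = [(0.001951)(0) - (0.0004286)(-0.0001471)]/D = 0.001158 V
I_R4 = (V_2 - V_3)/R4 = (0 - 0.001158)/36 = -0.00003215 A
|I_R4| = 0.00003215 A

Final answer: |I_R4| = 3.215e-05 A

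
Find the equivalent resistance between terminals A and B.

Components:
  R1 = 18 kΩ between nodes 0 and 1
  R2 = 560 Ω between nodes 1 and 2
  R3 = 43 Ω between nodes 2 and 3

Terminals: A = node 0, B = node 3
Reduce the network between node 0 (A) and node 3 (B) by series/parallel combination:
  Rs1 = R1 + R2 (series, joined only at node 1) = 18000 + 560 = 18560 Ω
  Rs2 = R3 + Rs1 (series, joined only at node 2) = 43 + 18560 = 18600 Ω
R_eq = 18.6 kΩ

Final answer: 18.6 kΩ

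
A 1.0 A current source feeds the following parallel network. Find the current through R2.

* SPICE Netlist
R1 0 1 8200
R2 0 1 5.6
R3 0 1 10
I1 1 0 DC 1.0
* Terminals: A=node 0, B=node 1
All resistors sit directly between nodes 0 and 1, so they are in parallel and share one voltage V; the full source current 1 A splits among them.
1/R_par = 1/8200 + 1/5.6 + 1/10 = 0.2787 S  =>  R_par = 3.588 Ω
V = I × R_par = 1 × 3.588 = 3.588 V
I_R2 = V/R2 = 3.588/5.6 = 0.6407 A

Final answer: 0.6407 A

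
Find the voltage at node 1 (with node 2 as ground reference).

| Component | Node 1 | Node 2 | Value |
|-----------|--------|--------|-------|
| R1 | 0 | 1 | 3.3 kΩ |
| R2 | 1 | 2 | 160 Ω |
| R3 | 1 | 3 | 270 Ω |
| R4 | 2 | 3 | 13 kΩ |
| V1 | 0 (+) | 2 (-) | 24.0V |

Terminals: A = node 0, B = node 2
Nodal analysis, taking node 2 as the 0 V reference.
Source V1 fixes V_0 = 24 V.
KCL at each unknown node (sum of currents leaving = 0; resistances in Ω):
  Node 1: (V_1 - 24)/3300 + (V_1 - 0)/160 + (V_1 - V_3)/270 = 0
  Node 3: (V_3 - V_1)/270 + (V_3 - 0)/13000 = 0
Collecting terms (coefficients in siemens):
  0.01026·V_1 - 0.003704·V_3 = 0.007273
  0.003781·V_3 - 0.003704·V_1 = 0
Determinant D = (0.01026)(0.003781) - (-0.003704)(-0.003704) = 0.00002506
V_1 = [(0.007273)(0.003781) - (-0.003704)(0)]/D = 1.097 V
V_3 = [(0.01026)(0) - (0.007273)(-0.003704)]/D = 1.075 V
The requested potential is V_1 = 1.097 V.

Final answer: V_1 = 1.097 V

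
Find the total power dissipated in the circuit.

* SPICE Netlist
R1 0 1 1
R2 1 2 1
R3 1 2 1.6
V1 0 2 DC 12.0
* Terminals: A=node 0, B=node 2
Nodal analysis, taking node 2 as the 0 V reference.
Source V1 fixes V_0 = 12 V.
KCL at each unknown node (sum of currents leaving = 0; resistances in Ω):
  Node 1: (V_1 - 12)/1 + (V_1 - 0)/1 + (V_1 - 0)/1.6 = 0
Collecting terms: 2.625 × V_1 = 12  =>  V_1 = 4.571 V
Power in each resistor, P = (ΔV)²/R:
  P_R1 = (12 - 4.571)²/1 = 55.18 W
  P_R2 = (4.571 - 0)²/1 = 20.9 W
  P_R3 = (4.571 - 0)²/1.6 = 13.06 W
P_total = P_R1 + P_R2 + P_R3 = 89.14 W

Final answer: 89.14 W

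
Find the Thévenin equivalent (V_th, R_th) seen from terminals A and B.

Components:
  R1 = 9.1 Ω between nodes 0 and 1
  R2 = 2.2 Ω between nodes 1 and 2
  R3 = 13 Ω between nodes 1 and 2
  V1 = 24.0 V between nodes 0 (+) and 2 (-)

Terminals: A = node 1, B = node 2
Step 1 — V_th is the open-circuit voltage V_A - V_B (nothing connected across the terminals).
Nodal analysis, taking node 2 as the 0 V reference.
Source V1 fixes V_0 = 24 V.
KCL at each unknown node (sum of currents leaving = 0; resistances in Ω):
  Node 1: (V_1 - 24)/9.1 + (V_1 - 0)/2.2 + (V_1 - 0)/13 = 0
Collecting terms: 0.6414 × V_1 = 2.637  =>  V_1 = 4.112 V
V_th = V_1 - V_2 = 4.112 - 0 = 4.112 V
Step 2 — R_th: zero the source — replace V1 by a short circuit (node 2 merges into node 0) — and find the resistance seen between A (node 1) and B (node 0).
Reduce the network between node 1 (A) and node 0 (B) by series/parallel combination:
  Rp1 = R1 ‖ R2 ‖ R3 (parallel, all between nodes 0 and 1) = 1/(1/9.1 + 1/2.2 + 1/13) = 1.559 Ω
R_th = 1.559 Ω

Final answer: V_th = 4.112 V, R_th = 1.559 Ω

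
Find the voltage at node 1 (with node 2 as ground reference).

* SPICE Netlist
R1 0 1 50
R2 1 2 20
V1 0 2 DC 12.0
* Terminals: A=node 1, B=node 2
Nodal analysis, taking node 2 as the 0 V reference.
Source V1 fixes V_0 = 12 V.
KCL at each unknown node (sum of currents leaving = 0; resistances in Ω):
  Node 1: (V_1 - 12)/50 + (V_1 - 0)/20 = 0
Collecting terms: 0.07 × V_1 = 0.24  =>  V_1 = 3.429 V
The requested potential is V_1 = 3.429 V.

Final answer: V_1 = 3.429 V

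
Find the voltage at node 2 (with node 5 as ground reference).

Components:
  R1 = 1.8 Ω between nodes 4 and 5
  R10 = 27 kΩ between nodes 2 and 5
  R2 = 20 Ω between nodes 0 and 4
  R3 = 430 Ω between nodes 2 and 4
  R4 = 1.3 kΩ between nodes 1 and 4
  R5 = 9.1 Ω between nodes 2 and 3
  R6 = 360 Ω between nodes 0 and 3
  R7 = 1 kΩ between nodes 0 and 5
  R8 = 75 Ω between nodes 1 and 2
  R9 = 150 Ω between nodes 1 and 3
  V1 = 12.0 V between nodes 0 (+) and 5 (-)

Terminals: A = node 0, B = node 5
Nodal analysis, taking node 5 as the 0 V reference.
Source V1 fixes V_0 = 12 V.
KCL at each unknown node (sum of currents leaving = 0; resistances in Ω):
  Node 1: (V_1 - V_4)/1300 + (V_1 - V_2)/75 + (V_1 - V_3)/150 = 0
  Node 2: (V_2 - V_4)/430 + (V_2 - V_3)/9.1 + (V_2 - V_1)/75 + (V_2 - 0)/27000 = 0
  Node 3: (V_3 - V_2)/9.1 + (V_3 - 12)/360 + (V_3 - V_1)/150 = 0
  Node 4: (V_4 - 0)/1.8 + (V_4 - 12)/20 + (V_4 - V_2)/430 + (V_4 - V_1)/1300 = 0
Collecting terms (coefficients in siemens):
  0.02077·V_1 - 0.01333·V_2 - 0.006667·V_3 - 0.0007692·V_4 = 0
  0.1256·V_2 - 0.01333·V_1 - 0.1099·V_3 - 0.002326·V_4 = 0
  0.1193·V_3 - 0.006667·V_1 - 0.1099·V_2 = 0.03333
  0.6087·V_4 - 0.0007692·V_1 - 0.002326·V_2 = 0.6
Solving these 4 simultaneous equations (Gaussian elimination) gives:
  V_1 = 5.984 V, V_2 = 6.132 V, V_3 = 6.26 V, V_4 = 1.017 V
The requested potential is V_2 = 6.132 V.

Final answer: V_2 = 6.132 V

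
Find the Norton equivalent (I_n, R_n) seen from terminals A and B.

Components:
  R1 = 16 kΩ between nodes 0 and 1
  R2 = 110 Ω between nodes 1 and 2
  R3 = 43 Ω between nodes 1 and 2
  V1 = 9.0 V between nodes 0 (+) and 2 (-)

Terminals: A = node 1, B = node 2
Find the Thévenin equivalent first; then I_n = V_th/R_th and R_n = R_th.
Step 1 — V_th is the open-circuit voltage V_A - V_B (nothing connected across the terminals).
Nodal analysis, taking node 2 as the 0 V reference.
Source V1 fixes V_0 = 9 V.
KCL at each unknown node (sum of currents leaving = 0; resistances in Ω):
  Node 1: (V_1 - 9)/16000 + (V_1 - 0)/110 + (V_1 - 0)/43 = 0
Collecting terms: 0.03241 × V_1 = 0.0005625  =>  V_1 = 0.01736 V
V_th = V_1 - V_2 = 0.01736 - 0 = 0.01736 V
Step 2 — R_th: zero the source — replace V1 by a short circuit (node 2 merges into node 0) — and find the resistance seen between A (node 1) and B (node 0).
Reduce the network between node 1 (A) and node 0 (B) by series/parallel combination:
  Rp1 = R1 ‖ R2 ‖ R3 (parallel, all between nodes 0 and 1) = 1/(1/16000 + 1/110 + 1/43) = 30.86 Ω
R_th = 30.86 Ω
I_n = V_th/R_th = 0.01736/30.86 = 0.0005625 A, and R_n = R_th = 30.86 Ω

Final answer: I_n = 0.0005625 A, R_n = 30.86 Ω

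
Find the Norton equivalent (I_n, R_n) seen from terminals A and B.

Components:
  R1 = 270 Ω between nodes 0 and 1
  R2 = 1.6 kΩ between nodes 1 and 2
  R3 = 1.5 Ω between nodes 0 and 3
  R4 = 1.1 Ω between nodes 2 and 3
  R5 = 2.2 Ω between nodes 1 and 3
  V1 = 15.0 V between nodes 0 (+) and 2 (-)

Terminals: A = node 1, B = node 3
Find the Thévenin equivalent first; then I_n = V_th/R_th and R_n = R_th.
Step 1 — V_th is the open-circuit voltage V_A - V_B (nothing connected across the terminals).
Nodal analysis, taking node 2 as the 0 V reference.
Source V1 fixes V_0 = 15 V.
KCL at each unknown node (sum of currents leaving = 0; resistances in Ω):
  Node 1: (V_1 - 15)/270 + (V_1 - 0)/1600 + (V_1 - V_3)/2.2 = 0
  Node 3: (V_3 - 15)/1.5 + (V_3 - 0)/1.1 + (V_3 - V_1)/2.2 = 0
Collecting terms (coefficients in siemens):
  0.4589·V_1 - 0.4545·V_3 = 0.05556
  2.03·V_3 - 0.4545·V_1 = 10
Determinant D = (0.4589)(2.03) - (-0.4545)(-0.4545) = 0.725
V_1 = [(0.05556)(2.03) - (-0.4545)(10)]/D = 6.425 V
V_3 = [(0.4589)(10) - (0.05556)(-0.4545)]/D = 6.364 V
V_th = V_1 - V_3 = 6.425 - 6.364 = 0.06104 V
Step 2 — R_th: zero the source — replace V1 by a short circuit (node 2 merges into node 0) — and find the resistance seen between A (node 1) and B (node 3).
Reduce the network between node 1 (A) and node 3 (B) by series/parallel combination:
  Rp1 = R1 ‖ R2 (parallel, both between nodes 0 and 1) = 1/(1/270 + 1/1600) = 231 Ω
  Rp2 = R3 ‖ R4 (parallel, both between nodes 0 and 3) = 1/(1/1.5 + 1/1.1) = 0.6346 Ω
  Rs1 = Rp1 + Rp2 (series, joined only at node 0) = 231 + 0.6346 = 231.7 Ω
  Rp3 = R5 ‖ Rs1 (parallel, both between nodes 1 and 3) = 1/(1/2.2 + 1/231.7) = 2.179 Ω
R_th = 2.179 Ω
I_n = V_th/R_th = 0.06104/2.179 = 0.02801 A, and R_n = R_th = 2.179 Ω

Final answer: I_n = 0.02801 A, R_n = 2.179 Ω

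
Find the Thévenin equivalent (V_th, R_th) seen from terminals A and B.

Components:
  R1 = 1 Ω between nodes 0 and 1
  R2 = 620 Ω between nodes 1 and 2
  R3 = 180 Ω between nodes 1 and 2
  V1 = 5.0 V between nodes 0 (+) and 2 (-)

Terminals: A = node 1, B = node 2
Step 1 — V_th is the open-circuit voltage V_A - V_B (nothing connected across the terminals).
Nodal analysis, taking node 2 as the 0 V reference.
Source V1 fixes V_0 = 5 V.
KCL at each unknown node (sum of currents leaving = 0; resistances in Ω):
  Node 1: (V_1 - 5)/1 + (V_1 - 0)/620 + (V_1 - 0)/180 = 0
Collecting terms: 1.007 × V_1 = 5  =>  V_1 = 4.964 V
V_th = V_1 - V_2 = 4.964 - 0 = 4.964 V
Step 2 — R_th: zero the source — replace V1 by a short circuit (node 2 merges into node 0) — and find the resistance seen between A (node 1) and B (node 0).
Reduce the network between node 1 (A) and node 0 (B) by series/parallel combination:
  Rp1 = R1 ‖ R2 ‖ R3 (parallel, all between nodes 0 and 1) = 1/(1/1 + 1/620 + 1/180) = 0.9929 Ω
R_th = 0.9929 Ω

Final answer: V_th = 4.964 V, R_th = 0.9929 Ω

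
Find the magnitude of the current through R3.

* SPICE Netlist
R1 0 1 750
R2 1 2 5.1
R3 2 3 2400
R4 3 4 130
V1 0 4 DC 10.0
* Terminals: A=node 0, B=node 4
Nodal analysis, taking node 4 as the 0 V reference.
Source V1 fixes V_0 = 10 V.
KCL at each unknown node (sum of currents leaving = 0; resistances in Ω):
  Node 1: (V_1 - 10)/750 + (V_1 - V_2)/5.1 = 0
  Node 2: (V_2 - V_1)/5.1 + (V_2 - V_3)/2400 = 0
  Node 3: (V_3 - V_2)/2400 + (V_3 - 0)/130 = 0
Collecting terms (coefficients in siemens):
  0.1974·V_1 - 0.1961·V_2 = 0.01333
  0.1965·V_2 - 0.1961·V_1 - 0.0004167·V_3 = 0
  0.008109·V_3 - 0.0004167·V_2 = 0
Solving these 3 simultaneous equations (Gaussian elimination) gives:
  V_1 = 7.717 V, V_2 = 7.701 V, V_3 = 0.3957 V
I_R3 = (V_2 - V_3)/R3 = (7.701 - 0.3957)/2400 = 0.003044 A
|I_R3| = 0.003044 A

Final answer: |I_R3| = 0.003044 A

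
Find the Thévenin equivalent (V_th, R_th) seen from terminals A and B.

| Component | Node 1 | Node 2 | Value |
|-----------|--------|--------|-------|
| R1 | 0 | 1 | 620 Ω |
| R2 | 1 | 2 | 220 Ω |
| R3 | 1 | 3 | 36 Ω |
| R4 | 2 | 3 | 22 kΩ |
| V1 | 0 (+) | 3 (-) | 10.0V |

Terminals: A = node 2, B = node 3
Step 1 — V_th is the open-circuit voltage V_A - V_B (nothing connected across the terminals).
Nodal analysis, taking node 3 as the 0 V reference.
Source V1 fixes V_0 = 10 V.
KCL at each unknown node (sum of currents leaving = 0; resistances in Ω):
  Node 1: (V_1 - 10)/620 + (V_1 - V_2)/220 + (V_1 - 0)/36 = 0
  Node 2: (V_2 - V_1)/220 + (V_2 - 0)/22000 = 0
Collecting terms (coefficients in siemens):
  0.03394·V_1 - 0.004545·V_2 = 0.01613
  0.004591·V_2 - 0.004545·V_1 = 0
Determinant D = (0.03394)(0.004591) - (-0.004545)(-0.004545) = 0.0001351
V_1 = [(0.01613)(0.004591) - (-0.004545)(0)]/D = 0.5479 V
V_2 = [(0.03394)(0) - (0.01613)(-0.004545)]/D = 0.5425 V
V_th = V_2 - V_3 = 0.5425 - 0 = 0.5425 V
Step 2 — R_th: zero the source — replace V1 by a short circuit (node 3 merges into node 0) — and find the resistance seen between A (node 2) and B (node 0).
Reduce the network between node 2 (A) and node 0 (B) by series/parallel combination:
  Rp1 = R1 ‖ R3 (parallel, both between nodes 0 and 1) = 1/(1/620 + 1/36) = 34.02 Ω
  Rs1 = R2 + Rp1 (series, joined only at node 1) = 220 + 34.02 = 254 Ω
  Rp2 = R4 ‖ Rs1 (parallel, both between nodes 0 and 2) = 1/(1/22000 + 1/254) = 251.1 Ω
R_th = 251.1 Ω

Final answer: V_th = 0.5425 V, R_th = 251.1 Ω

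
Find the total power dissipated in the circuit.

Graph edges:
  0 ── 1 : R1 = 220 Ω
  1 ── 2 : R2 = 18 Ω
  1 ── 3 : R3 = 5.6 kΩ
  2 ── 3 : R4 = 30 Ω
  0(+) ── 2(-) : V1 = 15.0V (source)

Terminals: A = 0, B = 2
Nodal analysis, taking node 2 as the 0 V reference.
Source V1 fixes V_0 = 15 V.
KCL at each unknown node (sum of currents leaving = 0; resistances in Ω):
  Node 1: (V_1 - 15)/220 + (V_1 - 0)/18 + (V_1 - V_3)/5600 = 0
  Node 3: (V_3 - V_1)/5600 + (V_3 - 0)/30 = 0
Collecting terms (coefficients in siemens):
  0.06028·V_1 - 0.0001786·V_3 = 0.06818
  0.03351·V_3 - 0.0001786·V_1 = 0
Determinant D = (0.06028)(0.03351) - (-0.0001786)(-0.0001786) = 0.00202
V_1 = [(0.06818)(0.03351) - (-0.0001786)(0)]/D = 1.131 V
V_3 = [(0.06028)(0) - (0.06818)(-0.0001786)]/D = 0.006027 V
Power in each resistor, P = (ΔV)²/R:
  P_R1 = (15 - 1.131)²/220 = 0.8743 W
  P_R2 = (1.131 - 0)²/18 = 0.07108 W
  P_R3 = (1.131 - 0.006027)²/5600 = 0.000226 W
  P_R4 = (0 - 0.006027)²/30 = 0.000001211 W
P_total = P_R1 + P_R2 + P_R3 + P_R4 = 0.9456 W

Final answer: 0.9456 W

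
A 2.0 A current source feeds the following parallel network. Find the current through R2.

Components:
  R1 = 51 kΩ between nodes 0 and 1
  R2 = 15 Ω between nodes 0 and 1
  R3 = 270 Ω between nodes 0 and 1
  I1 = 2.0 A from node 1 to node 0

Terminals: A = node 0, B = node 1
All resistors sit directly between nodes 0 and 1, so they are in parallel and share one voltage V; the full source current 2 A splits among them.
1/R_par = 1/51000 + 1/15 + 1/270 = 0.07039 S  =>  R_par = 14.21 Ω
V = I × R_par = 2 × 14.21 = 28.41 V
I_R2 = V/R2 = 28.41/15 = 1.894 A

Final answer: 1.894 A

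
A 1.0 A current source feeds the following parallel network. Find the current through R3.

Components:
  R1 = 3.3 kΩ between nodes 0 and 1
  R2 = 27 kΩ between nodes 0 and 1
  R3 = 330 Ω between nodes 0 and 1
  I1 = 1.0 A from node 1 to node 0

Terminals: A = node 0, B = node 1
All resistors sit directly between nodes 0 and 1, so they are in parallel and share one voltage V; the full source current 1 A splits among them.
1/R_par = 1/3300 + 1/27000 + 1/330 = 0.00337 S  =>  R_par = 296.7 Ω
V = I × R_par = 1 × 296.7 = 296.7 V
I_R3 = V/R3 = 296.7/330 = 0.8991 A

Final answer: 0.8991 A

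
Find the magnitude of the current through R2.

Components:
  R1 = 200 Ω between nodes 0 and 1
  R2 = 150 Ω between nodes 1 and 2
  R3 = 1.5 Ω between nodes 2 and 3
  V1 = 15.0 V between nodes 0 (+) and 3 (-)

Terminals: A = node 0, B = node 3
Nodal analysis, taking node 3 as the 0 V reference.
Source V1 fixes V_0 = 15 V.
KCL at each unknown node (sum of currents leaving = 0; resistances in Ω):
  Node 1: (V_1 - 15)/200 + (V_1 - V_2)/150 = 0
  Node 2: (V_2 - V_1)/150 + (V_2 - 0)/1.5 = 0
Collecting terms (coefficients in siemens):
  0.01167·V_1 - 0.006667·V_2 = 0.075
  0.6733·V_2 - 0.006667·V_1 = 0
Determinant D = (0.01167)(0.6733) - (-0.006667)(-0.006667) = 0.007811
V_1 = [(0.075)(0.6733) - (-0.006667)(0)]/D = 6.465 V
V_2 = [(0.01167)(0) - (0.075)(-0.006667)]/D = 0.06401 V
I_R2 = (V_1 - V_2)/R2 = (6.465 - 0.06401)/150 = 0.04267 A
|I_R2| = 0.04267 A

Final answer: |I_R2| = 0.04267 A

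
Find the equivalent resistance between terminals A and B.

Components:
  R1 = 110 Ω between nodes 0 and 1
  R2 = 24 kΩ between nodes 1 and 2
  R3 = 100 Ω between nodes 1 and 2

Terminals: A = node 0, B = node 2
Reduce the network between node 0 (A) and node 2 (B) by series/parallel combination:
  Rp1 = R2 ‖ R3 (parallel, both between nodes 1 and 2) = 1/(1/24000 + 1/100) = 99.59 Ω
  Rs1 = R1 + Rp1 (series, joined only at node 1) = 110 + 99.59 = 209.6 Ω
R_eq = 209.6 Ω

Final answer: 209.6 Ω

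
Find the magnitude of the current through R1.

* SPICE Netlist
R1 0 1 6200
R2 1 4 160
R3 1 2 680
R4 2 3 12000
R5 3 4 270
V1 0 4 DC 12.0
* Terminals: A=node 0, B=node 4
Nodal analysis, taking node 4 as the 0 V reference.
Source V1 fixes V_0 = 12 V.
KCL at each unknown node (sum of currents leaving = 0; resistances in Ω):
  Node 1: (V_1 - 12)/6200 + (V_1 - 0)/160 + (V_1 - V_2)/680 = 0
  Node 2: (V_2 - V_1)/680 + (V_2 - V_3)/12000 = 0
  Node 3: (V_3 - V_2)/12000 + (V_3 - 0)/270 = 0
Collecting terms (coefficients in siemens):
  0.007882·V_1 - 0.001471·V_2 = 0.001935
  0.001554·V_2 - 0.001471·V_1 - 0.00008333·V_3 = 0
  0.003787·V_3 - 0.00008333·V_2 = 0
Solving these 3 simultaneous equations (Gaussian elimination) gives:
  V_1 = 0.2983 V, V_2 = 0.2826 V, V_3 = 0.006219 V
I_R1 = (V_0 - V_1)/R1 = (12 - 0.2983)/6200 = 0.001887 A
|I_R1| = 0.001887 A

Final answer: |I_R1| = 0.001887 A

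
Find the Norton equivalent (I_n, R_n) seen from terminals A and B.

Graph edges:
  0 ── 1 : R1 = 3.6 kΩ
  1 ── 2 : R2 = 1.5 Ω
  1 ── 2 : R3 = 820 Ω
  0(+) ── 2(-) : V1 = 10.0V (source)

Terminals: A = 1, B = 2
Find the Thévenin equivalent first; then I_n = V_th/R_th and R_n = R_th.
Step 1 — V_th is the open-circuit voltage V_A - V_B (nothing connected across the terminals).
Nodal analysis, taking node 2 as the 0 V reference.
Source V1 fixes V_0 = 10 V.
KCL at each unknown node (sum of currents leaving = 0; resistances in Ω):
  Node 1: (V_1 - 10)/3600 + (V_1 - 0)/1.5 + (V_1 - 0)/820 = 0
Collecting terms: 0.6682 × V_1 = 0.002778  =>  V_1 = 0.004157 V
V_th = V_1 - V_2 = 0.004157 - 0 = 0.004157 V
Step 2 — R_th: zero the source — replace V1 by a short circuit (node 2 merges into node 0) — and find the resistance seen between A (node 1) and B (node 0).
Reduce the network between node 1 (A) and node 0 (B) by series/parallel combination:
  Rp1 = R1 ‖ R2 ‖ R3 (parallel, all between nodes 0 and 1) = 1/(1/3600 + 1/1.5 + 1/820) = 1.497 Ω
R_th = 1.497 Ω
I_n = V_th/R_th = 0.004157/1.497 = 0.002778 A, and R_n = R_th = 1.497 Ω

Final answer: I_n = 0.002778 A, R_n = 1.497 Ω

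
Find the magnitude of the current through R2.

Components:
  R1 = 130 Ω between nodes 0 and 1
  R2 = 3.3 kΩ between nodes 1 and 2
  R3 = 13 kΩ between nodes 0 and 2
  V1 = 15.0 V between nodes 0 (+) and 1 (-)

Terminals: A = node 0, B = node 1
Nodal analysis, taking node 1 as the 0 V reference.
Source V1 fixes V_0 = 15 V.
KCL at each unknown node (sum of currents leaving = 0; resistances in Ω):
  Node 2: (V_2 - 0)/3300 + (V_2 - 15)/13000 = 0
Collecting terms: 0.00038 × V_2 = 0.001154  =>  V_2 = 3.037 V
I_R2 = (V_1 - V_2)/R2 = (0 - 3.037)/3300 = -0.0009202 A
|I_R2| = 0.0009202 A

Final answer: |I_R2| = 0.0009202 A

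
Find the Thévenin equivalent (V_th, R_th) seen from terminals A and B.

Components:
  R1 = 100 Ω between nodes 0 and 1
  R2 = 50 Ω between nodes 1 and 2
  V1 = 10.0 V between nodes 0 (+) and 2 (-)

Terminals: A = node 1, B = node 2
Step 1 — V_th is the open-circuit voltage V_A - V_B (nothing connected across the terminals).
Nodal analysis, taking node 2 as the 0 V reference.
Source V1 fixes V_0 = 10 V.
KCL at each unknown node (sum of currents leaving = 0; resistances in Ω):
  Node 1: (V_1 - 10)/100 + (V_1 - 0)/50 = 0
Collecting terms: 0.03 × V_1 = 0.1  =>  V_1 = 3.333 V
V_th = V_1 - V_2 = 3.333 - 0 = 3.333 V
Step 2 — R_th: zero the source — replace V1 by a short circuit (node 2 merges into node 0) — and find the resistance seen between A (node 1) and B (node 0).
Reduce the network between node 1 (A) and node 0 (B) by series/parallel combination:
  Rp1 = R1 ‖ R2 (parallel, both between nodes 0 and 1) = 1/(1/100 + 1/50) = 33.33 Ω
R_th = 33.33 Ω

Final answer: V_th = 3.333 V, R_th = 33.33 Ω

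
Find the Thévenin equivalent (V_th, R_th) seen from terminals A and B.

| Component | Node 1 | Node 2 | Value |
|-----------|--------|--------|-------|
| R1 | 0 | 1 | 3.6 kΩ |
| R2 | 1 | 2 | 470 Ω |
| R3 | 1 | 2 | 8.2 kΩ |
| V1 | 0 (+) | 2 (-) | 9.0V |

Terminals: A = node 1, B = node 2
Step 1 — V_th is the open-circuit voltage V_A - V_B (nothing connected across the terminals).
Nodal analysis, taking node 2 as the 0 V reference.
Source V1 fixes V_0 = 9 V.
KCL at each unknown node (sum of currents leaving = 0; resistances in Ω):
  Node 1: (V_1 - 9)/3600 + (V_1 - 0)/470 + (V_1 - 0)/8200 = 0
Collecting terms: 0.002527 × V_1 = 0.0025  =>  V_1 = 0.9892 V
V_th = V_1 - V_2 = 0.9892 - 0 = 0.9892 V
Step 2 — R_th: zero the source — replace V1 by a short circuit (node 2 merges into node 0) — and find the resistance seen between A (node 1) and B (node 0).
Reduce the network between node 1 (A) and node 0 (B) by series/parallel combination:
  Rp1 = R1 ‖ R2 ‖ R3 (parallel, all between nodes 0 and 1) = 1/(1/3600 + 1/470 + 1/8200) = 395.7 Ω
R_th = 395.7 Ω

Final answer: V_th = 0.9892 V, R_th = 395.7 Ω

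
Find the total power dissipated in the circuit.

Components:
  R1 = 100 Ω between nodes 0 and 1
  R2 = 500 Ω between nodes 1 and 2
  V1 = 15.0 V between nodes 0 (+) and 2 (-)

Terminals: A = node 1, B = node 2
Nodal analysis, taking node 2 as the 0 V reference.
Source V1 fixes V_0 = 15 V.
KCL at each unknown node (sum of currents leaving = 0; resistances in Ω):
  Node 1: (V_1 - 15)/100 + (V_1 - 0)/500 = 0
Collecting terms: 0.012 × V_1 = 0.15  =>  V_1 = 12.5 V
Power in each resistor, P = (ΔV)²/R:
  P_R1 = (15 - 12.5)²/100 = 0.0625 W
  P_R2 = (12.5 - 0)²/500 = 0.3125 W
P_total = P_R1 + P_R2 = 0.375 W

Final answer: 0.375 W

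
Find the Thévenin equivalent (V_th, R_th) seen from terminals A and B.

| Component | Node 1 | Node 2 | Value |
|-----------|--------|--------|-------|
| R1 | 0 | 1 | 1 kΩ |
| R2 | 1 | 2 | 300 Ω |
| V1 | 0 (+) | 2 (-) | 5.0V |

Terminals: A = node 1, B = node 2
Step 1 — V_th is the open-circuit voltage V_A - V_B (nothing connected across the terminals).
Nodal analysis, taking node 2 as the 0 V reference.
Source V1 fixes V_0 = 5 V.
KCL at each unknown node (sum of currents leaving = 0; resistances in Ω):
  Node 1: (V_1 - 5)/1000 + (V_1 - 0)/300 = 0
Collecting terms: 0.004333 × V_1 = 0.005  =>  V_1 = 1.154 V
V_th = V_1 - V_2 = 1.154 - 0 = 1.154 V
Step 2 — R_th: zero the source — replace V1 by a short circuit (node 2 merges into node 0) — and find the resistance seen between A (node 1) and B (node 0).
Reduce the network between node 1 (A) and node 0 (B) by series/parallel combination:
  Rp1 = R1 ‖ R2 (parallel, both between nodes 0 and 1) = 1/(1/1000 + 1/300) = 230.8 Ω
R_th = 230.8 Ω

Final answer: V_th = 1.154 V, R_th = 230.8 Ω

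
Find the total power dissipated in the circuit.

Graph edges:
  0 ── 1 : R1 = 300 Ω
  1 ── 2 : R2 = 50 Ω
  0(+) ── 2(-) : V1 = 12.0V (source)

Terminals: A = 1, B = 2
Nodal analysis, taking node 2 as the 0 V reference.
Source V1 fixes V_0 = 12 V.
KCL at each unknown node (sum of currents leaving = 0; resistances in Ω):
  Node 1: (V_1 - 12)/300 + (V_1 - 0)/50 = 0
Collecting terms: 0.02333 × V_1 = 0.04  =>  V_1 = 1.714 V
Power in each resistor, P = (ΔV)²/R:
  P_R1 = (12 - 1.714)²/300 = 0.3527 W
  P_R2 = (1.714 - 0)²/50 = 0.05878 W
P_total = P_R1 + P_R2 = 0.4114 W

Final answer: 0.4114 W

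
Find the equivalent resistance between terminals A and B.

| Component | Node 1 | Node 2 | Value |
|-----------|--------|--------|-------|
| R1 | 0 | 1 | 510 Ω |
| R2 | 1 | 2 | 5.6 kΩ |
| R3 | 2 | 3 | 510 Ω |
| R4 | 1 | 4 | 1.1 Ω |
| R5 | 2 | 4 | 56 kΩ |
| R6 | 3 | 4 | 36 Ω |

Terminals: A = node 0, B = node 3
The network is not a plain series/parallel combination. Inject a 1 A test current into terminal A (node 0) and return it from terminal B (node 3); then R_eq = V_A / (1 A).
Nodal analysis, taking node 3 as the 0 V reference.
Current source I_test pushes 1 A into node 0 and draws it out of node 3.
KCL at each unknown node (sum of currents leaving = 0; resistances in Ω):
  Node 0: (V_0 - V_1)/510 - 1 = 0
  Node 1: (V_1 - V_0)/510 + (V_1 - V_2)/5600 + (V_1 - V_4)/1.1 = 0
  Node 2: (V_2 - V_1)/5600 + (V_2 - 0)/510 + (V_2 - V_4)/56000 = 0
  Node 4: (V_4 - V_1)/1.1 + (V_4 - V_2)/56000 + (V_4 - 0)/36 = 0
Collecting terms (coefficients in siemens):
  0.001961·V_0 - 0.001961·V_1 = 1
  0.9112·V_1 - 0.001961·V_0 - 0.0001786·V_2 - 0.9091·V_4 = 0
  0.002157·V_2 - 0.0001786·V_1 - 0.00001786·V_4 = 0
  0.9369·V_4 - 0.9091·V_1 - 0.00001786·V_2 = 0
Solving these 4 simultaneous equations (Gaussian elimination) gives:
  V_0 = 546.9 V, V_1 = 36.86 V, V_2 = 3.347 V, V_4 = 35.76 V
R_eq = V_0 / 1 A = 546.9 Ω

Final answer: 546.9 Ω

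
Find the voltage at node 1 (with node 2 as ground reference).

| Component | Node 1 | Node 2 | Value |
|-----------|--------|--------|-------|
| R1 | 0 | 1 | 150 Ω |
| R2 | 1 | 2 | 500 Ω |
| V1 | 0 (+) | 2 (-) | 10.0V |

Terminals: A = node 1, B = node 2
Nodal analysis, taking node 2 as the 0 V reference.
Source V1 fixes V_0 = 10 V.
KCL at each unknown node (sum of currents leaving = 0; resistances in Ω):
  Node 1: (V_1 - 10)/150 + (V_1 - 0)/500 = 0
Collecting terms: 0.008667 × V_1 = 0.06667  =>  V_1 = 7.692 V
The requested potential is V_1 = 7.692 V.

Final answer: V_1 = 7.692 V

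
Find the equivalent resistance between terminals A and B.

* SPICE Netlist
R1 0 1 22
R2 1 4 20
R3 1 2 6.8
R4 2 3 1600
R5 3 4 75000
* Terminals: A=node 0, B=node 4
Reduce the network between node 0 (A) and node 4 (B) by series/parallel combination:
  Rs1 = R3 + R4 (series, joined only at node 2) = 6.8 + 1600 = 1607 Ω
  Rs2 = R5 + Rs1 (series, joined only at node 3) = 75000 + 1607 = 76610 Ω
  Rp1 = R2 ‖ Rs2 (parallel, both between nodes 1 and 4) = 1/(1/20 + 1/76610) = 19.99 Ω
  Rs3 = R1 + Rp1 (series, joined only at node 1) = 22 + 19.99 = 41.99 Ω
R_eq = 41.99 Ω

Final answer: 41.99 Ω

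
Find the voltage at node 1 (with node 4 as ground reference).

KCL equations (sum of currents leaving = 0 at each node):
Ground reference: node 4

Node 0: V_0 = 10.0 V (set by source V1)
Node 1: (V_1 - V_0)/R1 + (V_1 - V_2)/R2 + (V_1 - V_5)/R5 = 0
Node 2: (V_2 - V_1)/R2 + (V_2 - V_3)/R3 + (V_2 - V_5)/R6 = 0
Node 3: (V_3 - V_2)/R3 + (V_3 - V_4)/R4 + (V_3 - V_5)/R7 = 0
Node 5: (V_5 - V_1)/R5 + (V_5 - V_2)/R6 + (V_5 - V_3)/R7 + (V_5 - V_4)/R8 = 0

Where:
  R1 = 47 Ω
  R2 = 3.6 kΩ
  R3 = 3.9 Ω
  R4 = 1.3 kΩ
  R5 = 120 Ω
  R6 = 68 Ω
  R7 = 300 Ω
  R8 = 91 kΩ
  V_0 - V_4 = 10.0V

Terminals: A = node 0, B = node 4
Nodal analysis, taking node 4 as the 0 V reference.
Source V1 fixes V_0 = 10 V.
KCL at each unknown node (sum of currents leaving = 0; resistances in Ω):
  Node 1: (V_1 - 10)/47 + (V_1 - V_2)/3600 + (V_1 - V_5)/120 = 0
  Node 2: (V_2 - V_1)/3600 + (V_2 - V_3)/3.9 + (V_2 - V_5)/68 = 0
  Node 3: (V_3 - V_2)/3.9 + (V_3 - 0)/1300 + (V_3 - V_5)/300 = 0
  Node 5: (V_5 - V_1)/120 + (V_5 - V_2)/68 + (V_5 - V_3)/300 + (V_5 - 0)/91000 = 0
Collecting terms (coefficients in siemens):
  0.02989·V_1 - 0.0002778·V_2 - 0.008333·V_5 = 0.2128
  0.2714·V_2 - 0.0002778·V_1 - 0.2564·V_3 - 0.01471·V_5 = 0
  0.2605·V_3 - 0.2564·V_2 - 0.003333·V_5 = 0
  0.02638·V_5 - 0.008333·V_1 - 0.01471·V_2 - 0.003333·V_3 = 0
Solving these 4 simultaneous equations (Gaussian elimination) gives:
  V_1 = 9.686 V, V_2 = 8.577 V, V_3 = 8.557 V, V_5 = 8.921 V
The requested potential is V_1 = 9.686 V.

Final answer: V_1 = 9.686 V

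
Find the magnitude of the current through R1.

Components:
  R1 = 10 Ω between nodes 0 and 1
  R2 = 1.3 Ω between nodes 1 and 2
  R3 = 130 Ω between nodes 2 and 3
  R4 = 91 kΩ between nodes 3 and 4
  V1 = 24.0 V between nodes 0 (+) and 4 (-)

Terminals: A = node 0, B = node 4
Nodal analysis, taking node 4 as the 0 V reference.
Source V1 fixes V_0 = 24 V.
KCL at each unknown node (sum of currents leaving = 0; resistances in Ω):
  Node 1: (V_1 - 24)/10 + (V_1 - V_2)/1.3 = 0
  Node 2: (V_2 - V_1)/1.3 + (V_2 - V_3)/130 = 0
  Node 3: (V_3 - V_2)/130 + (V_3 - 0)/91000 = 0
Collecting terms (coefficients in siemens):
  0.8692·V_1 - 0.7692·V_2 = 2.4
  0.7769·V_2 - 0.7692·V_1 - 0.007692·V_3 = 0
  0.007703·V_3 - 0.007692·V_2 = 0
Solving these 3 simultaneous equations (Gaussian elimination) gives:
  V_1 = 24 V, V_2 = 24 V, V_3 = 23.96 V
I_R1 = (V_0 - V_1)/R1 = (24 - 24)/10 = 0.0002633 A
|I_R1| = 0.0002633 A

Final answer: |I_R1| = 0.0002633 A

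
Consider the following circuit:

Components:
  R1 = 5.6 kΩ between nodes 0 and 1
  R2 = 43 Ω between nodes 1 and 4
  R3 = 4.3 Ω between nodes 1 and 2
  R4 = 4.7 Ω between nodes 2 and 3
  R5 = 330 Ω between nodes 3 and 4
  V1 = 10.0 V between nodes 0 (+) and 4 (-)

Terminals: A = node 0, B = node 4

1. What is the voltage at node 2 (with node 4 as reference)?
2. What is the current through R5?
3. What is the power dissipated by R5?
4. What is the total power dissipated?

Nodal analysis, taking node 4 as the 0 V reference.
Source V1 fixes V_0 = 10 V.
KCL at each unknown node (sum of currents leaving = 0; resistances in Ω):
  Node 1: (V_1 - 10)/5600 + (V_1 - 0)/43 + (V_1 - V_2)/4.3 = 0
  Node 2: (V_2 - V_1)/4.3 + (V_2 - V_3)/4.7 = 0
  Node 3: (V_3 - V_2)/4.7 + (V_3 - 0)/330 = 0
Collecting terms (coefficients in siemens):
  0.256·V_1 - 0.2326·V_2 = 0.001786
  0.4453·V_2 - 0.2326·V_1 - 0.2128·V_3 = 0
  0.2158·V_3 - 0.2128·V_2 = 0
Solving these 3 simultaneous equations (Gaussian elimination) gives:
  V_1 = 0.06768 V, V_2 = 0.06682 V, V_3 = 0.06588 V
Part 1:
  Read off the nodal solution: V_2 = 0.06682 V
Part 2:
  I_R5 = (V_3 - V_4)/R5 = (0.06588 - 0)/330 = 0.0001996 A
  Magnitude: I_R5 = 0.0001996 A
Part 3:
  I_R5 = (V_3 - V_4)/R5 = (0.06588 - 0)/330 = 0.0001996 A
  P_R5 = I_R5² × R5 = (0.0001996)² × 330 = 0.00001315 W
Part 4:
  Power in each resistor, P = (ΔV)²/R:
    P_R1 = (10 - 0.06768)²/5600 = 0.01762 W
    P_R2 = (0.06768 - 0)²/43 = 0.0001065 W
    P_R3 = (0.06768 - 0.06682)²/4.3 = 0.0000001714 W
    P_R4 = (0.06682 - 0.06588)²/4.7 = 0.0000001873 W
    P_R5 = (0.06588 - 0)²/330 = 0.00001315 W
  P_total = P_R1 + P_R2 + P_R3 + P_R4 + P_R5 = 0.01774 W

Final answers:
1. V_2 = 0.06682 V
2. I_R5 = 0.0001996 A
3. P_R5 = 1.315e-05 W
4. P_total = 0.01774 W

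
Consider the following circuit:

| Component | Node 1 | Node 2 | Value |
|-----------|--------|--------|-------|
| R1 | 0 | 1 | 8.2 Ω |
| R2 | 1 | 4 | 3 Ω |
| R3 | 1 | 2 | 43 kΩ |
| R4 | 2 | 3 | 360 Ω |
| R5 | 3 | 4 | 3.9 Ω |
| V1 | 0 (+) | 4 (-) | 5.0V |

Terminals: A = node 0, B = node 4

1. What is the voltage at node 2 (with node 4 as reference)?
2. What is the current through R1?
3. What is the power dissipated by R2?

Nodal analysis, taking node 4 as the 0 V reference.
Source V1 fixes V_0 = 5 V.
KCL at each unknown node (sum of currents leaving = 0; resistances in Ω):
  Node 1: (V_1 - 5)/8.2 + (V_1 - 0)/3 + (V_1 - V_2)/43000 = 0
  Node 2: (V_2 - V_1)/43000 + (V_2 - V_3)/360 = 0
  Node 3: (V_3 - V_2)/360 + (V_3 - 0)/3.9 = 0
Collecting terms (coefficients in siemens):
  0.4553·V_1 - 0.00002326·V_2 = 0.6098
  0.002801·V_2 - 0.00002326·V_1 - 0.002778·V_3 = 0
  0.2592·V_3 - 0.002778·V_2 = 0
Solving these 3 simultaneous equations (Gaussian elimination) gives:
  V_1 = 1.339 V, V_2 = 0.01124 V, V_3 = 0.0001204 V
Part 1:
  Read off the nodal solution: V_2 = 0.01124 V
Part 2:
  I_R1 = (V_0 - V_1)/R1 = (5 - 1.339)/8.2 = 0.4464 A
  Magnitude: I_R1 = 0.4464 A
Part 3:
  I_R2 = (V_1 - V_4)/R2 = (1.339 - 0)/3 = 0.4464 A
  P_R2 = I_R2² × R2 = (0.4464)² × 3 = 0.5978 W

Final answers:
1. V_2 = 0.01124 V
2. I_R1 = 0.4464 A
3. P_R2 = 0.5978 W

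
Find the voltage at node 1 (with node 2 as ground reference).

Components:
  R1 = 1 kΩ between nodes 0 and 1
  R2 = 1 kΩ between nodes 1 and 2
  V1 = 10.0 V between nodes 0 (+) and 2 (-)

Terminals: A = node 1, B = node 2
Nodal analysis, taking node 2 as the 0 V reference.
Source V1 fixes V_0 = 10 V.
KCL at each unknown node (sum of currents leaving = 0; resistances in Ω):
  Node 1: (V_1 - 10)/1000 + (V_1 - 0)/1000 = 0
Collecting terms: 0.002 × V_1 = 0.01  =>  V_1 = 5 V
The requested potential is V_1 = 5 V.

Final answer: V_1 = 5 V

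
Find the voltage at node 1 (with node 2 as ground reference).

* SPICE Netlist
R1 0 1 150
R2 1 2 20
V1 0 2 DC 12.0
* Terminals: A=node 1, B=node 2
Nodal analysis, taking node 2 as the 0 V reference.
Source V1 fixes V_0 = 12 V.
KCL at each unknown node (sum of currents leaving = 0; resistances in Ω):
  Node 1: (V_1 - 12)/150 + (V_1 - 0)/20 = 0
Collecting terms: 0.05667 × V_1 = 0.08  =>  V_1 = 1.412 V
The requested potential is V_1 = 1.412 V.

Final answer: V_1 = 1.412 V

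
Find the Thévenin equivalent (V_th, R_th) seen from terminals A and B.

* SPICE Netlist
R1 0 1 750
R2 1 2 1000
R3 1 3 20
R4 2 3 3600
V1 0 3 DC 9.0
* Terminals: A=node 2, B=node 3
Step 1 — V_th is the open-circuit voltage V_A - V_B (nothing connected across the terminals).
Nodal analysis, taking node 3 as the 0 V reference.
Source V1 fixes V_0 = 9 V.
KCL at each unknown node (sum of currents leaving = 0; resistances in Ω):
  Node 1: (V_1 - 9)/750 + (V_1 - V_2)/1000 + (V_1 - 0)/20 = 0
  Node 2: (V_2 - V_1)/1000 + (V_2 - 0)/3600 = 0
Collecting terms (coefficients in siemens):
  0.05233·V_1 - 0.001·V_2 = 0.012
  0.001278·V_2 - 0.001·V_1 = 0
Determinant D = (0.05233)(0.001278) - (-0.001)(-0.001) = 0.00006587
V_1 = [(0.012)(0.001278) - (-0.001)(0)]/D = 0.2328 V
V_2 = [(0.05233)(0) - (0.012)(-0.001)]/D = 0.1822 V
V_th = V_2 - V_3 = 0.1822 - 0 = 0.1822 V
Step 2 — R_th: zero the source — replace V1 by a short circuit (node 3 merges into node 0) — and find the resistance seen between A (node 2) and B (node 0).
Reduce the network between node 2 (A) and node 0 (B) by series/parallel combination:
  Rp1 = R1 ‖ R3 (parallel, both between nodes 0 and 1) = 1/(1/750 + 1/20) = 19.48 Ω
  Rs1 = R2 + Rp1 (series, joined only at node 1) = 1000 + 19.48 = 1019 Ω
  Rp2 = R4 ‖ Rs1 (parallel, both between nodes 0 and 2) = 1/(1/3600 + 1/1019) = 794.5 Ω
R_th = 794.5 Ω

Final answer: V_th = 0.1822 V, R_th = 794.5 Ω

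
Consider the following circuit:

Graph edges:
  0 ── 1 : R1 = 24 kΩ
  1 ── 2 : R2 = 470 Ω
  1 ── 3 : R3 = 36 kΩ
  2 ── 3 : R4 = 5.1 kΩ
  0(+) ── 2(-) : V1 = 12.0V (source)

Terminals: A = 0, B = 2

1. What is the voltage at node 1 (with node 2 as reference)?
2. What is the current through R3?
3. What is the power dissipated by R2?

Nodal analysis, taking node 2 as the 0 V reference.
Source V1 fixes V_0 = 12 V.
KCL at each unknown node (sum of currents leaving = 0; resistances in Ω):
  Node 1: (V_1 - 12)/24000 + (V_1 - 0)/470 + (V_1 - V_3)/36000 = 0
  Node 3: (V_3 - V_1)/36000 + (V_3 - 0)/5100 = 0
Collecting terms (coefficients in siemens):
  0.002197·V_1 - 0.00002778·V_3 = 0.0005
  0.0002239·V_3 - 0.00002778·V_1 = 0
Determinant D = (0.002197)(0.0002239) - (-0.00002778)(-0.00002778) = 0.0000004911
V_1 = [(0.0005)(0.0002239) - (-0.00002778)(0)]/D = 0.2279 V
V_3 = [(0.002197)(0) - (0.0005)(-0.00002778)]/D = 0.02828 V
Part 1:
  Read off the nodal solution: V_1 = 0.2279 V
Part 2:
  I_R3 = (V_1 - V_3)/R3 = (0.2279 - 0.02828)/36000 = 0.000005546 A
  Magnitude: I_R3 = 0.000005546 A
Part 3:
  I_R2 = (V_1 - V_2)/R2 = (0.2279 - 0)/470 = 0.000485 A
  P_R2 = I_R2² × R2 = (0.000485)² × 470 = 0.0001105 W

Final answers:
1. V_1 = 0.2279 V
2. I_R3 = 5.546e-06 A
3. P_R2 = 0.0001105 W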